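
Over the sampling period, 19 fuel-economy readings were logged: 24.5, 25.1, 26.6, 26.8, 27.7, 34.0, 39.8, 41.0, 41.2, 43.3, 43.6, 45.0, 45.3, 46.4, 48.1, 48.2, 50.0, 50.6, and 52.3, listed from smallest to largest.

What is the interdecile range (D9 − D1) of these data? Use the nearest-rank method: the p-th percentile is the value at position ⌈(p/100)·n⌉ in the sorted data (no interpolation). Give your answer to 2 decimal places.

25.50

n = 19.
P10: rank ⌈10/100·19⌉ = 2 → 25.1.
P90: rank ⌈90/100·19⌉ = 18 → 50.6.
Difference: 50.6 − 25.1 = 25.5.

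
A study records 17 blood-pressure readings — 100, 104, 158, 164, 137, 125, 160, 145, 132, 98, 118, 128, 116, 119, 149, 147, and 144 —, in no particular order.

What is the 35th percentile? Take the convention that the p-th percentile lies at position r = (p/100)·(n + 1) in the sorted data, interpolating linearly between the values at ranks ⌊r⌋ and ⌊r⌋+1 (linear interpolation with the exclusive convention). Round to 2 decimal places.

Sorted: 98, 100, 104, 116, 118, 119, 125, 128, 132, 137, 144, 145, 147, 149, 158, 160, 164.
n = 17.
r = (35/100)·(17 + 1) = 6.3.
Rank 6 is 119 and rank 7 is 125.
Interpolate: 119 + 0.3·(125 − 119) = 119 + 0.3·6 = 120.8.

120.80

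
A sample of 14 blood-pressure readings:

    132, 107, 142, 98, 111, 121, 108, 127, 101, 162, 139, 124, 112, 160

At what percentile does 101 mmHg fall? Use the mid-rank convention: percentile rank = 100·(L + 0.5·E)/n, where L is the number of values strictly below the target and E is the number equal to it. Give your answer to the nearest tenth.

Sorted: 98, 101, 107, 108, 111, 112, 121, 124, 127, 132, 139, 142, 160, 162.
Count below 101: L = 1; count equal: E = 1; n = 14.
Percentile rank = 100·(1 + 0.5·1)/14 = 100·1.5/14 = 10.71.

10.7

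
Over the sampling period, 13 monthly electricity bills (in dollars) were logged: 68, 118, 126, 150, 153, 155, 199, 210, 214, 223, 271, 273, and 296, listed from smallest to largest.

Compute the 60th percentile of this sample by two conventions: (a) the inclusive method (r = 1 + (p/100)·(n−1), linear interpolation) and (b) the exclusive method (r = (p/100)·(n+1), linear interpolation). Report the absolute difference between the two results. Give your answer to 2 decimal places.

n = 13.
(a) r = 8.2; between ranks 8 (210) and 9 (214): 210.8.
(b) r = 8.4; between ranks 8 (210) and 9 (214): 211.6.
|210.8 − 211.6| = 0.8.

0.80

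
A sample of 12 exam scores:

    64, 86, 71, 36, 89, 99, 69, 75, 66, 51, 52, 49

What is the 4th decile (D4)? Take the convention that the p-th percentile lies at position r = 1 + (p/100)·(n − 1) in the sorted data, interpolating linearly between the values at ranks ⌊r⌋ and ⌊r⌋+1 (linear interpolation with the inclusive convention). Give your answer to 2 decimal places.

Sorted: 36, 49, 51, 52, 64, 66, 69, 71, 75, 86, 89, 99.
n = 12.
r = 1 + (40/100)·(12 − 1) = 1 + 4.4 = 5.4.
Rank 5 is 64 and rank 6 is 66.
Interpolate: 64 + 0.4·(66 − 64) = 64 + 0.4·2 = 64.8.

64.80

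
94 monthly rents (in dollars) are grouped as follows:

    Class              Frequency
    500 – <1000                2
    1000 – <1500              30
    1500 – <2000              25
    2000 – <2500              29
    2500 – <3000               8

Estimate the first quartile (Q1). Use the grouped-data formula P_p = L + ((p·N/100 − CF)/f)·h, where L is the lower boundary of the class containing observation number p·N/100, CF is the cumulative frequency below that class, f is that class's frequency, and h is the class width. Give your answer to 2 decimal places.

1358.33

N = 94; target position k = 25/100 · 94 = 23.5.
Cumulative frequencies: 2, 32, 57, 86, 94.
Observation 23.5 falls in the class 1000 – <1500.
L = 1000, CF = 2, f = 30, h = 500.
P25 = 1000 + ((23.5 − 2)/30)·500 = 1000 + 358.333 = 1358.33.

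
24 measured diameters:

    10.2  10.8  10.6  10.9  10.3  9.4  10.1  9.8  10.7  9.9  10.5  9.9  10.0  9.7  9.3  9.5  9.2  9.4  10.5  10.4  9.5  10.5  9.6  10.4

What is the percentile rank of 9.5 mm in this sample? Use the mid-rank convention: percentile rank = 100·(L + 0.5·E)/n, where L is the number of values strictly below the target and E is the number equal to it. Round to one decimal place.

Sorted: 9.2, 9.3, 9.4, 9.4, 9.5, 9.5, 9.6, 9.7, 9.8, 9.9, 9.9, 10.0, 10.1, 10.2, 10.3, 10.4, 10.4, 10.5, 10.5, 10.5, 10.6, 10.7, 10.8, 10.9.
Count below 9.5: L = 4; count equal: E = 2; n = 24.
Percentile rank = 100·(4 + 0.5·2)/24 = 100·5/24 = 20.83.

20.8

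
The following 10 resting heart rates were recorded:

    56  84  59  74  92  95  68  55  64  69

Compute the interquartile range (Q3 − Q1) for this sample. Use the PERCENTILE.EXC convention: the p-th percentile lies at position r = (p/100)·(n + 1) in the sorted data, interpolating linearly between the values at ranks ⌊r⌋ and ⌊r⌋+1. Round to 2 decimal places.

Sorted: 55, 56, 59, 64, 68, 69, 74, 84, 92, 95.
n = 10.
P25: r = 2.75; ranks 2–3 are 56, 59; interpolating gives 58.25.
P75: r = 8.25; ranks 8–9 are 84, 92; interpolating gives 86.
Difference: 86 − 58.25 = 27.75.

27.75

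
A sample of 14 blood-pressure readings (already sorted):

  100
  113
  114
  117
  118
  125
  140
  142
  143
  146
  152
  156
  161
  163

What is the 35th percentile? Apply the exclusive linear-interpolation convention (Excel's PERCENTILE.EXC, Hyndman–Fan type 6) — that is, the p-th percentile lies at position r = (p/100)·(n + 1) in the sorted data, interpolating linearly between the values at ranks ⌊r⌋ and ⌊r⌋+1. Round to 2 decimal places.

119.75

n = 14.
r = (35/100)·(14 + 1) = 5.25.
Rank 5 is 118 and rank 6 is 125.
Interpolate: 118 + 0.25·(125 − 118) = 118 + 0.25·7 = 119.75.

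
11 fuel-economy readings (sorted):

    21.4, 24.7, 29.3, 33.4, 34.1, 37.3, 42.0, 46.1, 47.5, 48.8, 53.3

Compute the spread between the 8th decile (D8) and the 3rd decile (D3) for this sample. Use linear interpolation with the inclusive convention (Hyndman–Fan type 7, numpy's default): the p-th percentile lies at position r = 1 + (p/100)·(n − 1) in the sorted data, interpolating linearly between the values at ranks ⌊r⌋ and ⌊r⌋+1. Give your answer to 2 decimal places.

14.10

n = 11.
P30: r = 4 (integer) → 33.4.
P80: r = 9 (integer) → 47.5.
Difference: 47.5 − 33.4 = 14.1.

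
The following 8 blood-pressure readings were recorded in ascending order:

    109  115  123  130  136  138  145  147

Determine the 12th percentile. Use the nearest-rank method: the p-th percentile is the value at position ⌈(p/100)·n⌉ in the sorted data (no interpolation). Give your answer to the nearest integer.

109

n = 8.
Position = ⌈12/100 · 8⌉ = ⌈0.96⌉ = 1.
The value at rank 1 is 109.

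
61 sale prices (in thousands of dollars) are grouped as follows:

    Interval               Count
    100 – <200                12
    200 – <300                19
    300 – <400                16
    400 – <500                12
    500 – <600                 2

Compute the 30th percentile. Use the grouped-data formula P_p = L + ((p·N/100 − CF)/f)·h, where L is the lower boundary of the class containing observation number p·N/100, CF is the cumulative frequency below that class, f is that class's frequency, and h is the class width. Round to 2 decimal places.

233.16

N = 61; target position k = 30/100 · 61 = 18.3.
Cumulative frequencies: 12, 31, 47, 59, 61.
Observation 18.3 falls in the class 200 – <300.
L = 200, CF = 12, f = 19, h = 100.
P30 = 200 + ((18.3 − 12)/19)·100 = 200 + 33.1579 = 233.158.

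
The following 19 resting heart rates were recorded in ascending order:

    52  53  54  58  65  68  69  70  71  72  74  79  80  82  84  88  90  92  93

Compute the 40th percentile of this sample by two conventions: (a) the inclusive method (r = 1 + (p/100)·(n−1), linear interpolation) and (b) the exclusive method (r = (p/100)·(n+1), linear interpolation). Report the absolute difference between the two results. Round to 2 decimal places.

n = 19.
(a) r = 8.2; between ranks 8 (70) and 9 (71): 70.2.
(b) r = 8 → value at rank 8 = 70.
|70.2 − 70| = 0.2.

0.20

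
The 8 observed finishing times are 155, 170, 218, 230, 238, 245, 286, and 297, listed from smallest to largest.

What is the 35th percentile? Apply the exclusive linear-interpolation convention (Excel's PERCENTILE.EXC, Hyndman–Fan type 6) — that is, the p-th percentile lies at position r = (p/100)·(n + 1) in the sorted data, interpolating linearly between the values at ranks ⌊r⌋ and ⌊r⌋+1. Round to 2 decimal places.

n = 8.
r = (35/100)·(8 + 1) = 3.15.
Rank 3 is 218 and rank 4 is 230.
Interpolate: 218 + 0.15·(230 − 218) = 218 + 0.15·12 = 219.8.

219.80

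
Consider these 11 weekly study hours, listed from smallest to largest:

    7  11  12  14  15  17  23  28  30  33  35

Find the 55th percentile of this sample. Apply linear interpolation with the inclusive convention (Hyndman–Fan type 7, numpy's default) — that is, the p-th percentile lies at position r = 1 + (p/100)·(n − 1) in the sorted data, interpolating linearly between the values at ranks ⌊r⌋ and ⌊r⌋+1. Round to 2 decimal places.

n = 11.
r = 1 + (55/100)·(11 − 1) = 1 + 5.5 = 6.5.
Rank 6 is 17 and rank 7 is 23.
Interpolate: 17 + 0.5·(23 − 17) = 17 + 0.5·6 = 20.

20.00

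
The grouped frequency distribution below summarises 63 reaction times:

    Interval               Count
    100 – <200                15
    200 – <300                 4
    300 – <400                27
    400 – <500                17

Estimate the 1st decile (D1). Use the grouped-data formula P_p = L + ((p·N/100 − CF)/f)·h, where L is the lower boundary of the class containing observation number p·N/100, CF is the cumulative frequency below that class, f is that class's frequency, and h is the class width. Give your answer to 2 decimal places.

N = 63; target position k = 10/100 · 63 = 6.3.
Cumulative frequencies: 15, 19, 46, 63.
Observation 6.3 falls in the class 100 – <200.
L = 100, CF = 0, f = 15, h = 100.
P10 = 100 + ((6.3 − 0)/15)·100 = 100 + 42 = 142.

142.00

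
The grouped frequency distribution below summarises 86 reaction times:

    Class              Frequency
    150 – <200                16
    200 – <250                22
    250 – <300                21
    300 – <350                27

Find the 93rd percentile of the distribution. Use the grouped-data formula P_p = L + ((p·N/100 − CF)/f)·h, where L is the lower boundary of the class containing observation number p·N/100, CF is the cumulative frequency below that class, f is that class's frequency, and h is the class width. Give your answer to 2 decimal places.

338.85

N = 86; target position k = 93/100 · 86 = 79.98.
Cumulative frequencies: 16, 38, 59, 86.
Observation 79.98 falls in the class 300 – <350.
L = 300, CF = 59, f = 27, h = 50.
P93 = 300 + ((79.98 − 59)/27)·50 = 300 + 38.8519 = 338.852.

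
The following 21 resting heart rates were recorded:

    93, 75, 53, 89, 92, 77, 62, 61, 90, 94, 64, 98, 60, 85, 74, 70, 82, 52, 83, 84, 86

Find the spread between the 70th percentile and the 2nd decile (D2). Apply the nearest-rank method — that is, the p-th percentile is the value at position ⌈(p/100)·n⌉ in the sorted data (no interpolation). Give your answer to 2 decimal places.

24.00

Sorted: 52, 53, 60, 61, 62, 64, 70, 74, 75, 77, 82, 83, 84, 85, 86, 89, 90, 92, 93, 94, 98.
n = 21.
P20: rank ⌈20/100·21⌉ = 5 → 62.
P70: rank ⌈70/100·21⌉ = 15 → 86.
Difference: 86 − 62 = 24.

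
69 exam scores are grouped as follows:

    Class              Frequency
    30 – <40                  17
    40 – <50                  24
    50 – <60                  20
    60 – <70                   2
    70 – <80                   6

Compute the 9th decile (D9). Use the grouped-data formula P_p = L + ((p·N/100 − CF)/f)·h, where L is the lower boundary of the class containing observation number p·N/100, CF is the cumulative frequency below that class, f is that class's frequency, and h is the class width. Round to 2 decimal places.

65.50

N = 69; target position k = 90/100 · 69 = 62.1.
Cumulative frequencies: 17, 41, 61, 63, 69.
Observation 62.1 falls in the class 60 – <70.
L = 60, CF = 61, f = 2, h = 10.
P90 = 60 + ((62.1 − 61)/2)·10 = 60 + 5.5 = 65.5.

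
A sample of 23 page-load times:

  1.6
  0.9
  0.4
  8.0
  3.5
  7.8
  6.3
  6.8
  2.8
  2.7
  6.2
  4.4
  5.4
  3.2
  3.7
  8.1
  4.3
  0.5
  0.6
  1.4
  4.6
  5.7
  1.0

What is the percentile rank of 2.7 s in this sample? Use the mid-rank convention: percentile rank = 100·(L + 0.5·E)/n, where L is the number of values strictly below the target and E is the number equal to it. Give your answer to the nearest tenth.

Sorted: 0.4, 0.5, 0.6, 0.9, 1.0, 1.4, 1.6, 2.7, 2.8, 3.2, 3.5, 3.7, 4.3, 4.4, 4.6, 5.4, 5.7, 6.2, 6.3, 6.8, 7.8, 8.0, 8.1.
Count below 2.7: L = 7; count equal: E = 1; n = 23.
Percentile rank = 100·(7 + 0.5·1)/23 = 100·7.5/23 = 32.61.

32.6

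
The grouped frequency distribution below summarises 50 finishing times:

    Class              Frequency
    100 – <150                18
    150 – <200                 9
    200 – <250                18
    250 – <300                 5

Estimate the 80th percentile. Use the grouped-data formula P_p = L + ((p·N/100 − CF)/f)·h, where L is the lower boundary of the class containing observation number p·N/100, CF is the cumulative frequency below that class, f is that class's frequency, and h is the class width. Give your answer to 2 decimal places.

236.11

N = 50; target position k = 80/100 · 50 = 40.
Cumulative frequencies: 18, 27, 45, 50.
Observation 40 falls in the class 200 – <250.
L = 200, CF = 27, f = 18, h = 50.
P80 = 200 + ((40 − 27)/18)·50 = 200 + 36.1111 = 236.111.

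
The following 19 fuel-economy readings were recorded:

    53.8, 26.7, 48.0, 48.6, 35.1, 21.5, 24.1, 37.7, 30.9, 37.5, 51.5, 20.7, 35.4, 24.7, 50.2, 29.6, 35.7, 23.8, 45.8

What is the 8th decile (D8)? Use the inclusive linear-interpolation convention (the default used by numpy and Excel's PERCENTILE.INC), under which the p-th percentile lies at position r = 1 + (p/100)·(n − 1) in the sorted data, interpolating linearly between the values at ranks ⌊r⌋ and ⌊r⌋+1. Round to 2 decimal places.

Sorted: 20.7, 21.5, 23.8, 24.1, 24.7, 26.7, 29.6, 30.9, 35.1, 35.4, 35.7, 37.5, 37.7, 45.8, 48.0, 48.6, 50.2, 51.5, 53.8.
n = 19.
r = 1 + (80/100)·(19 − 1) = 1 + 14.4 = 15.4.
Rank 15 is 48.0 and rank 16 is 48.6.
Interpolate: 48.0 + 0.4·(48.6 − 48.0) = 48.0 + 0.4·0.6 = 48.24.

48.24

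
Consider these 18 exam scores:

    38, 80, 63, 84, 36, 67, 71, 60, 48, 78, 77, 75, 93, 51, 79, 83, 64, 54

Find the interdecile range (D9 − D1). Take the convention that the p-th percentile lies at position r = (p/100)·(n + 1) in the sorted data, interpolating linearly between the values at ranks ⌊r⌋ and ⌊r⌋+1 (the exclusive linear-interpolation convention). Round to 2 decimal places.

47.10

Sorted: 36, 38, 48, 51, 54, 60, 63, 64, 67, 71, 75, 77, 78, 79, 80, 83, 84, 93.
n = 18.
P10: r = 1.9; ranks 1–2 are 36, 38; interpolating gives 37.8.
P90: r = 17.1; ranks 17–18 are 84, 93; interpolating gives 84.9.
Difference: 84.9 − 37.8 = 47.1.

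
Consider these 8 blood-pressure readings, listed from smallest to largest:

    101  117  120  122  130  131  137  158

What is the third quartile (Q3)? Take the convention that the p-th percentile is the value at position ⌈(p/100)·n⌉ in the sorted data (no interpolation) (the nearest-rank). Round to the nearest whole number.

n = 8.
Position = ⌈75/100 · 8⌉ = ⌈6⌉ = 6.
The value at rank 6 is 131.

131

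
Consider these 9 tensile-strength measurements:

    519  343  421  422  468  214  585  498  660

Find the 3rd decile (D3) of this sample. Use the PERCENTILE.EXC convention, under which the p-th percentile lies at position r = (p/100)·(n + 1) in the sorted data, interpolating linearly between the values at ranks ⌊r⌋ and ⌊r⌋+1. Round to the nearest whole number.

421

Sorted: 214, 343, 421, 422, 468, 498, 519, 585, 660.
n = 9.
r = (30/100)·(9 + 1) = 3.
r is an integer, so P30 is the value at rank 3: 421.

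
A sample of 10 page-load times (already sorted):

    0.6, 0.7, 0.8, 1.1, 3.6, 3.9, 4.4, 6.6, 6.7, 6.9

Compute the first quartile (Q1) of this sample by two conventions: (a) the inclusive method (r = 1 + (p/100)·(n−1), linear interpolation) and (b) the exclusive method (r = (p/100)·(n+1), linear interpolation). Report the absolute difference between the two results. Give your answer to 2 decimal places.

0.10

n = 10.
(a) r = 3.25; between ranks 3 (0.8) and 4 (1.1): 0.875.
(b) r = 2.75; between ranks 2 (0.7) and 3 (0.8): 0.775.
|0.875 − 0.775| = 0.1.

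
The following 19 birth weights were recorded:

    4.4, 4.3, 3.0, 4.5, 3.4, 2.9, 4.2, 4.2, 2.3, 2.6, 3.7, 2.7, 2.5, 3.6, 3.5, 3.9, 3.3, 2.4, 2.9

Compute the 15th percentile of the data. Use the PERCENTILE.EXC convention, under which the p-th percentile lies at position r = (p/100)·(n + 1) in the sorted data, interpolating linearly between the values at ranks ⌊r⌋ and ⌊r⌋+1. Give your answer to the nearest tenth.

Sorted: 2.3, 2.4, 2.5, 2.6, 2.7, 2.9, 2.9, 3.0, 3.3, 3.4, 3.5, 3.6, 3.7, 3.9, 4.2, 4.2, 4.3, 4.4, 4.5.
n = 19.
r = (15/100)·(19 + 1) = 3.
r is an integer, so P15 is the value at rank 3: 2.5.

2.5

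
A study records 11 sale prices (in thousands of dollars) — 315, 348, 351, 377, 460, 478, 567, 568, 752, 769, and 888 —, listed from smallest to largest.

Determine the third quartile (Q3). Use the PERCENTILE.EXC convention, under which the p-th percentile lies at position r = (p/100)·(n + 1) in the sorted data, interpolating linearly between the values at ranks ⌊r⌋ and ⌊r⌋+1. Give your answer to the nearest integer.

n = 11.
r = (75/100)·(11 + 1) = 9.
r is an integer, so P75 is the value at rank 9: 752.

752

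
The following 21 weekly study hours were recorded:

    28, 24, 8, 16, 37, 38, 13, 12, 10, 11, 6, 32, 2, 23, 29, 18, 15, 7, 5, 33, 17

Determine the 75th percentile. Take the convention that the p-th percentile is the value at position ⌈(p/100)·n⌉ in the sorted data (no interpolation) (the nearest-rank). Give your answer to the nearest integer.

28

Sorted: 2, 5, 6, 7, 8, 10, 11, 12, 13, 15, 16, 17, 18, 23, 24, 28, 29, 32, 33, 37, 38.
n = 21.
Position = ⌈75/100 · 21⌉ = ⌈15.75⌉ = 16.
The value at rank 16 is 28.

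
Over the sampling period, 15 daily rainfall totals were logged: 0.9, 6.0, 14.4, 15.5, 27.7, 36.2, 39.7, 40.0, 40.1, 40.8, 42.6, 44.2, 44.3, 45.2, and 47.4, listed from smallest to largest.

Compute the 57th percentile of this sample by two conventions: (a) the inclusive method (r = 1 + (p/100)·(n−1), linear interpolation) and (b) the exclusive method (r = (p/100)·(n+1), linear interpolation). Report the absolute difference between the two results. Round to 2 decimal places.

n = 15.
(a) r = 8.98; between ranks 8 (40.0) and 9 (40.1): 40.098.
(b) r = 9.12; between ranks 9 (40.1) and 10 (40.8): 40.184.
|40.098 − 40.184| = 0.086.

0.09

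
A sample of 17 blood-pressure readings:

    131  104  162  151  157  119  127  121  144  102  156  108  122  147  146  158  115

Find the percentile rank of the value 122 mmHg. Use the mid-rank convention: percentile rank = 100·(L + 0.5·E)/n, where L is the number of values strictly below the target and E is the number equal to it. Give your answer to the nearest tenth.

38.2

Sorted: 102, 104, 108, 115, 119, 121, 122, 127, 131, 144, 146, 147, 151, 156, 157, 158, 162.
Count below 122: L = 6; count equal: E = 1; n = 17.
Percentile rank = 100·(6 + 0.5·1)/17 = 100·6.5/17 = 38.24.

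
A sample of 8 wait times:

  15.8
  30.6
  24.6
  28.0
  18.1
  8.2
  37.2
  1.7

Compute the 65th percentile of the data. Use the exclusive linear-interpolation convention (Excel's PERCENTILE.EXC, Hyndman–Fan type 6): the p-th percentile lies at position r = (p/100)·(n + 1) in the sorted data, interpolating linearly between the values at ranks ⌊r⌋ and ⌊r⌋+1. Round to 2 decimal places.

Sorted: 1.7, 8.2, 15.8, 18.1, 24.6, 28.0, 30.6, 37.2.
n = 8.
r = (65/100)·(8 + 1) = 5.85.
Rank 5 is 24.6 and rank 6 is 28.0.
Interpolate: 24.6 + 0.85·(28.0 − 24.6) = 24.6 + 0.85·3.4 = 27.49.

27.49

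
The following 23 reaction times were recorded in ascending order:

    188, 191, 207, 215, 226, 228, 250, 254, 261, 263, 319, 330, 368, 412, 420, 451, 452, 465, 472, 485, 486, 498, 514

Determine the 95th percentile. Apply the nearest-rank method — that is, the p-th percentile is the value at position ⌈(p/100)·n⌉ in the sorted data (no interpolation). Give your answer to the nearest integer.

498

n = 23.
Position = ⌈95/100 · 23⌉ = ⌈21.85⌉ = 22.
The value at rank 22 is 498.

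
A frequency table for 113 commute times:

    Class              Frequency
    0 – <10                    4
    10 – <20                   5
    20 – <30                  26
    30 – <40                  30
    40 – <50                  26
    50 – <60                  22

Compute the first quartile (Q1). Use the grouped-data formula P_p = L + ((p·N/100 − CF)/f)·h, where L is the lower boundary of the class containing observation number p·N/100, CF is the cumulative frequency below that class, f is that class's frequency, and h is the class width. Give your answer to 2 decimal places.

N = 113; target position k = 25/100 · 113 = 28.25.
Cumulative frequencies: 4, 9, 35, 65, 91, 113.
Observation 28.25 falls in the class 20 – <30.
L = 20, CF = 9, f = 26, h = 10.
P25 = 20 + ((28.25 − 9)/26)·10 = 20 + 7.40385 = 27.4038.

27.40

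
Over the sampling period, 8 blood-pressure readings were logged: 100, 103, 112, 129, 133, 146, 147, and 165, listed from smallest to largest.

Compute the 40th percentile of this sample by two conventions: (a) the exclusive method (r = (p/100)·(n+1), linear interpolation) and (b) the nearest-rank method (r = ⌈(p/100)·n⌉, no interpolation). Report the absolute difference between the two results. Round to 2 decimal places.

n = 8.
(a) r = 3.6; between ranks 3 (112) and 4 (129): 122.2.
(b) the nearest-rank method: rank 4 → 129.
|122.2 − 129| = 6.8.

6.80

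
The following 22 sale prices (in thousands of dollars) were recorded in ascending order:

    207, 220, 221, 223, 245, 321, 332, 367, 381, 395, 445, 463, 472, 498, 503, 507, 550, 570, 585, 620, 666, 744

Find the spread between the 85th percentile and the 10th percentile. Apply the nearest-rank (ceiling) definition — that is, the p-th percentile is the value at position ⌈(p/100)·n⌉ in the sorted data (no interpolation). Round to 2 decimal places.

364.00

n = 22.
P10: rank ⌈10/100·22⌉ = 3 → 221.
P85: rank ⌈85/100·22⌉ = 19 → 585.
Difference: 585 − 221 = 364.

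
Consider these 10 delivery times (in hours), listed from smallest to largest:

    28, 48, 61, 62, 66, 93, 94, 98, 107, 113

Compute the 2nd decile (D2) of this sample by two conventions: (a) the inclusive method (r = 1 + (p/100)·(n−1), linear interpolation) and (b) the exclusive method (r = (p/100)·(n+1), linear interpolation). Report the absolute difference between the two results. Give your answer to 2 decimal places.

n = 10.
(a) r = 2.8; between ranks 2 (48) and 3 (61): 58.4.
(b) r = 2.2; between ranks 2 (48) and 3 (61): 50.6.
|58.4 − 50.6| = 7.8.

7.80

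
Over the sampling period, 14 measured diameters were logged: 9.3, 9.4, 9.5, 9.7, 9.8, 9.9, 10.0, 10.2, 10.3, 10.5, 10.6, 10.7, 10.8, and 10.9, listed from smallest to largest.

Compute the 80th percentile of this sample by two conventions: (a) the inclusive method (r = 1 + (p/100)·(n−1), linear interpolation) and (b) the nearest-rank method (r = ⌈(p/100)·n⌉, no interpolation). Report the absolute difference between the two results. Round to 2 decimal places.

0.06

n = 14.
(a) r = 11.4; between ranks 11 (10.6) and 12 (10.7): 10.64.
(b) the nearest-rank method: rank 12 → 10.7.
|10.64 − 10.7| = 0.06.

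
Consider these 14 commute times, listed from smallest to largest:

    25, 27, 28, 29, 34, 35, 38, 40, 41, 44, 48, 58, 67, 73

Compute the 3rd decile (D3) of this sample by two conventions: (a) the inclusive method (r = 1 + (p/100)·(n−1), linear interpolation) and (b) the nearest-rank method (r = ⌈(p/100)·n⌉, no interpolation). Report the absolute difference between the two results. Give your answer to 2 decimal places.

n = 14.
(a) r = 4.9; between ranks 4 (29) and 5 (34): 33.5.
(b) the nearest-rank method: rank 5 → 34.
|33.5 − 34| = 0.5.

0.50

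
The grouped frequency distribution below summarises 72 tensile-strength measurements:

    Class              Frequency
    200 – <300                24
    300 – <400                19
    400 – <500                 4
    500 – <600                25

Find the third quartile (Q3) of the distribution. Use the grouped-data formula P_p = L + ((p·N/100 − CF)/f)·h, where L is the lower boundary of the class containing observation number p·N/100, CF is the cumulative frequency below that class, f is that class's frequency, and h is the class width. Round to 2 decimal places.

N = 72; target position k = 75/100 · 72 = 54.
Cumulative frequencies: 24, 43, 47, 72.
Observation 54 falls in the class 500 – <600.
L = 500, CF = 47, f = 25, h = 100.
P75 = 500 + ((54 − 47)/25)·100 = 500 + 28 = 528.

528.00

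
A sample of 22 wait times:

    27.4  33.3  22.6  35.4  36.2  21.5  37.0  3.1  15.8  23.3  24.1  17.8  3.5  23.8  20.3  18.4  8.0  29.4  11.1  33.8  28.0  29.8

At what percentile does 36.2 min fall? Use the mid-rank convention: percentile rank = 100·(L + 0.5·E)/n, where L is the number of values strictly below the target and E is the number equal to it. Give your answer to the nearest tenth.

Sorted: 3.1, 3.5, 8.0, 11.1, 15.8, 17.8, 18.4, 20.3, 21.5, 22.6, 23.3, 23.8, 24.1, 27.4, 28.0, 29.4, 29.8, 33.3, 33.8, 35.4, 36.2, 37.0.
Count below 36.2: L = 20; count equal: E = 1; n = 22.
Percentile rank = 100·(20 + 0.5·1)/22 = 100·20.5/22 = 93.18.

93.2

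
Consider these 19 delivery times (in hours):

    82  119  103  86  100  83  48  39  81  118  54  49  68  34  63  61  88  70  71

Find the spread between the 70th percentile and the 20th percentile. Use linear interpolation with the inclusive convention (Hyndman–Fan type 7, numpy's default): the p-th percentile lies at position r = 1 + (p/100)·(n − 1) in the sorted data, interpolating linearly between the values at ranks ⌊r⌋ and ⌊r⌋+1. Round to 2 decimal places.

32.80

Sorted: 34, 39, 48, 49, 54, 61, 63, 68, 70, 71, 81, 82, 83, 86, 88, 100, 103, 118, 119.
n = 19.
P20: r = 4.6; ranks 4–5 are 49, 54; interpolating gives 52.
P70: r = 13.6; ranks 13–14 are 83, 86; interpolating gives 84.8.
Difference: 84.8 − 52 = 32.8.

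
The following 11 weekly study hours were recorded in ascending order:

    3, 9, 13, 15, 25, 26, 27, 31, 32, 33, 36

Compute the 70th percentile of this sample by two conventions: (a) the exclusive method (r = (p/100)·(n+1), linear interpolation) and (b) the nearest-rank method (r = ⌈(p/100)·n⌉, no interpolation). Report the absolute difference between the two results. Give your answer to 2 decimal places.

n = 11.
(a) r = 8.4; between ranks 8 (31) and 9 (32): 31.4.
(b) the nearest-rank method: rank 8 → 31.
|31.4 − 31| = 0.4.

0.40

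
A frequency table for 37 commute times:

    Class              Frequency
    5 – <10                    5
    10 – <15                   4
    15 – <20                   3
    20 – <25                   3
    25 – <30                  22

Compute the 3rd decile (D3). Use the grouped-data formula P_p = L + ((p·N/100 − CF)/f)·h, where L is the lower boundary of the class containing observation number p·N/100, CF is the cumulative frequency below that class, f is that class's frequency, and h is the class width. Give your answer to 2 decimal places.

N = 37; target position k = 30/100 · 37 = 11.1.
Cumulative frequencies: 5, 9, 12, 15, 37.
Observation 11.1 falls in the class 15 – <20.
L = 15, CF = 9, f = 3, h = 5.
P30 = 15 + ((11.1 − 9)/3)·5 = 15 + 3.5 = 18.5.

18.50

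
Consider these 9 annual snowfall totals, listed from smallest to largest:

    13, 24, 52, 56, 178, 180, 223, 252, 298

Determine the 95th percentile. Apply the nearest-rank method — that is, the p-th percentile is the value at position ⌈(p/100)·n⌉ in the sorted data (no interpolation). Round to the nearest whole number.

298

n = 9.
Position = ⌈95/100 · 9⌉ = ⌈8.55⌉ = 9.
The value at rank 9 is 298.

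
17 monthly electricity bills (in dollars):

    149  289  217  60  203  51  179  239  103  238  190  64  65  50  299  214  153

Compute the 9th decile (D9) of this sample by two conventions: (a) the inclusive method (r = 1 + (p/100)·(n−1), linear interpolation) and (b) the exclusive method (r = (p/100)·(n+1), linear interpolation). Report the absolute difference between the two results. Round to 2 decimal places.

Sorted: 50, 51, 60, 64, 65, 103, 149, 153, 179, 190, 203, 214, 217, 238, 239, 289, 299.
n = 17.
(a) r = 15.4; between ranks 15 (239) and 16 (289): 259.
(b) r = 16.2; between ranks 16 (289) and 17 (299): 291.
|259 − 291| = 32.

32.00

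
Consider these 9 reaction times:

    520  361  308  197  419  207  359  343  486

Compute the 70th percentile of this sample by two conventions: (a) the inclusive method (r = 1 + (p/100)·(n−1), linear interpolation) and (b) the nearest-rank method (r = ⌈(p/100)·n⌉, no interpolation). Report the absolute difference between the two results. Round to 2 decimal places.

23.20

Sorted: 197, 207, 308, 343, 359, 361, 419, 486, 520.
n = 9.
(a) r = 6.6; between ranks 6 (361) and 7 (419): 395.8.
(b) the nearest-rank method: rank 7 → 419.
|395.8 − 419| = 23.2.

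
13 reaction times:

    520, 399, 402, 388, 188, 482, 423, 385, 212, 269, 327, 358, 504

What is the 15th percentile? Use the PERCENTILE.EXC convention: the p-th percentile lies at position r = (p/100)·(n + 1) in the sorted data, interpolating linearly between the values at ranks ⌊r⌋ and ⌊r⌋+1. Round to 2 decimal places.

Sorted: 188, 212, 269, 327, 358, 385, 388, 399, 402, 423, 482, 504, 520.
n = 13.
r = (15/100)·(13 + 1) = 2.1.
Rank 2 is 212 and rank 3 is 269.
Interpolate: 212 + 0.1·(269 − 212) = 212 + 0.1·57 = 217.7.

217.70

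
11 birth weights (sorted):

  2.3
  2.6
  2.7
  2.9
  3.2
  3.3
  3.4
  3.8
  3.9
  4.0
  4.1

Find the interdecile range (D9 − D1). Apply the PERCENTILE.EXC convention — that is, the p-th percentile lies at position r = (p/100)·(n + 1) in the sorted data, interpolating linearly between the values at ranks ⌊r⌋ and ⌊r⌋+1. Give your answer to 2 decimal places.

n = 11.
P10: r = 1.2; ranks 1–2 are 2.3, 2.6; interpolating gives 2.36.
P90: r = 10.8; ranks 10–11 are 4.0, 4.1; interpolating gives 4.08.
Difference: 4.08 − 2.36 = 1.72.

1.72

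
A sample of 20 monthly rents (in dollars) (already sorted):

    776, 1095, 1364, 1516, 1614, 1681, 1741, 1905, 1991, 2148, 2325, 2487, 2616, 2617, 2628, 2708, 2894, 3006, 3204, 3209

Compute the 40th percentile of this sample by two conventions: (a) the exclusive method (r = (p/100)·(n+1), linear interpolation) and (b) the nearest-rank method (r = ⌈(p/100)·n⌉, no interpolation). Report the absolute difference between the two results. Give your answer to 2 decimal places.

34.40

n = 20.
(a) r = 8.4; between ranks 8 (1905) and 9 (1991): 1939.4.
(b) the nearest-rank method: rank 8 → 1905.
|1939.4 − 1905| = 34.4.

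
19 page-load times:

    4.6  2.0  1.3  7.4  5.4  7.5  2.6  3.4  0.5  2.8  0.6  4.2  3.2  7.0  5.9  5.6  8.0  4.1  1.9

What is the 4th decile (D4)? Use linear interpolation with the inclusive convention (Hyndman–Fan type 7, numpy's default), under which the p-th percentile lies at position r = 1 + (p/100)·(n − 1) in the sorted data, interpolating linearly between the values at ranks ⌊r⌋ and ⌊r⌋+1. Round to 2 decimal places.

Sorted: 0.5, 0.6, 1.3, 1.9, 2.0, 2.6, 2.8, 3.2, 3.4, 4.1, 4.2, 4.6, 5.4, 5.6, 5.9, 7.0, 7.4, 7.5, 8.0.
n = 19.
r = 1 + (40/100)·(19 − 1) = 1 + 7.2 = 8.2.
Rank 8 is 3.2 and rank 9 is 3.4.
Interpolate: 3.2 + 0.2·(3.4 − 3.2) = 3.2 + 0.2·0.2 = 3.24.

3.24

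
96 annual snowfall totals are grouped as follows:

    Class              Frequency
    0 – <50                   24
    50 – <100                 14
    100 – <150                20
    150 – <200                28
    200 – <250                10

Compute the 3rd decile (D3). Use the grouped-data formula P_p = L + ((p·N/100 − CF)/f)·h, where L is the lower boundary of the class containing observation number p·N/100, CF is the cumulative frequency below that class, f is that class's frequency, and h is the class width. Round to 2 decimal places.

N = 96; target position k = 30/100 · 96 = 28.8.
Cumulative frequencies: 24, 38, 58, 86, 96.
Observation 28.8 falls in the class 50 – <100.
L = 50, CF = 24, f = 14, h = 50.
P30 = 50 + ((28.8 − 24)/14)·50 = 50 + 17.1429 = 67.1429.

67.14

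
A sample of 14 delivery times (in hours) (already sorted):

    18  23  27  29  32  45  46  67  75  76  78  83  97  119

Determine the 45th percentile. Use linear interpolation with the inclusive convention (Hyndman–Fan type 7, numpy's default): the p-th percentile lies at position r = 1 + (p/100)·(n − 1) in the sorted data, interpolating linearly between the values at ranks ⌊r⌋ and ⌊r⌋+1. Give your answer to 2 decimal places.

45.85

n = 14.
r = 1 + (45/100)·(14 − 1) = 1 + 5.85 = 6.85.
Rank 6 is 45 and rank 7 is 46.
Interpolate: 45 + 0.85·(46 − 45) = 45 + 0.85·1 = 45.85.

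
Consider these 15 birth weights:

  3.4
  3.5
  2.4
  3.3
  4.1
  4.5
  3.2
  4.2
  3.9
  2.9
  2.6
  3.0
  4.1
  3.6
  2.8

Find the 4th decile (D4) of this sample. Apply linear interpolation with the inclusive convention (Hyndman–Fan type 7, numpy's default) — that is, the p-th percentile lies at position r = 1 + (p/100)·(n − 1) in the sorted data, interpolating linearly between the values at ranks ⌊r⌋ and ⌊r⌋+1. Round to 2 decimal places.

Sorted: 2.4, 2.6, 2.8, 2.9, 3.0, 3.2, 3.3, 3.4, 3.5, 3.6, 3.9, 4.1, 4.1, 4.2, 4.5.
n = 15.
r = 1 + (40/100)·(15 − 1) = 1 + 5.6 = 6.6.
Rank 6 is 3.2 and rank 7 is 3.3.
Interpolate: 3.2 + 0.6·(3.3 − 3.2) = 3.2 + 0.6·0.1 = 3.26.

3.26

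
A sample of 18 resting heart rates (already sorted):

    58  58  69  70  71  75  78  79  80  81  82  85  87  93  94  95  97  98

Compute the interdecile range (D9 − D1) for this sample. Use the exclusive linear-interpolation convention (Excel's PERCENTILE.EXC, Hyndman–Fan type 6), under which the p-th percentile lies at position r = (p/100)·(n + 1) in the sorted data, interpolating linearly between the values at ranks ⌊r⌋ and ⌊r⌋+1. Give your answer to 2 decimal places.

39.10

n = 18.
P10: r = 1.9; ranks 1–2 are 58, 58; interpolating gives 58.
P90: r = 17.1; ranks 17–18 are 97, 98; interpolating gives 97.1.
Difference: 97.1 − 58 = 39.1.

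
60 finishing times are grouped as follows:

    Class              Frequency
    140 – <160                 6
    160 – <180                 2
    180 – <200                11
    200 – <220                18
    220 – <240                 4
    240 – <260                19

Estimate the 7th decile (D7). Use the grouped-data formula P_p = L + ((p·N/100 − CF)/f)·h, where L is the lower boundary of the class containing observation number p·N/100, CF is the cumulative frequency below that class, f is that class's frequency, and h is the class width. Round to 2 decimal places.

N = 60; target position k = 70/100 · 60 = 42.
Cumulative frequencies: 6, 8, 19, 37, 41, 60.
Observation 42 falls in the class 240 – <260.
L = 240, CF = 41, f = 19, h = 20.
P70 = 240 + ((42 − 41)/19)·20 = 240 + 1.05263 = 241.053.

241.05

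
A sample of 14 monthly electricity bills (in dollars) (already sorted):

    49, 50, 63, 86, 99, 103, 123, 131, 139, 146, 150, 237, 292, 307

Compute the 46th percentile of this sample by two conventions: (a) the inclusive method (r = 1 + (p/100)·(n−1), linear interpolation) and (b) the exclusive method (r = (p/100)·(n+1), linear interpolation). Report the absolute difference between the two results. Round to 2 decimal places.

1.60

n = 14.
(a) r = 6.98; between ranks 6 (103) and 7 (123): 122.6.
(b) r = 6.9; between ranks 6 (103) and 7 (123): 121.
|122.6 − 121| = 1.6.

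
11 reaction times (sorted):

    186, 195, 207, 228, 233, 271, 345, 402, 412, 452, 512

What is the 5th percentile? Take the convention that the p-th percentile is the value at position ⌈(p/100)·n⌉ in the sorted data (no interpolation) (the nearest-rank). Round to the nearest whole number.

n = 11.
Position = ⌈5/100 · 11⌉ = ⌈0.55⌉ = 1.
The value at rank 1 is 186.

186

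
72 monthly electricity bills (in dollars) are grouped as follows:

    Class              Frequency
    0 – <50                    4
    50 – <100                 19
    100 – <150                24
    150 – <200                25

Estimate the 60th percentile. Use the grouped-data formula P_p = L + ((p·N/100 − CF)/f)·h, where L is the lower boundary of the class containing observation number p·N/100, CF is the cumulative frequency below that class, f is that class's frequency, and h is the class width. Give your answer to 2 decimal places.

142.08

N = 72; target position k = 60/100 · 72 = 43.2.
Cumulative frequencies: 4, 23, 47, 72.
Observation 43.2 falls in the class 100 – <150.
L = 100, CF = 23, f = 24, h = 50.
P60 = 100 + ((43.2 − 23)/24)·50 = 100 + 42.0833 = 142.083.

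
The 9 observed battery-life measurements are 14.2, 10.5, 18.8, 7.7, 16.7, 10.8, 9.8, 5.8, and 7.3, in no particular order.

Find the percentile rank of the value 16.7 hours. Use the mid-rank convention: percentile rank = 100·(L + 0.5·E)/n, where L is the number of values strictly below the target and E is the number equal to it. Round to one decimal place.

Sorted: 5.8, 7.3, 7.7, 9.8, 10.5, 10.8, 14.2, 16.7, 18.8.
Count below 16.7: L = 7; count equal: E = 1; n = 9.
Percentile rank = 100·(7 + 0.5·1)/9 = 100·7.5/9 = 83.33.

83.3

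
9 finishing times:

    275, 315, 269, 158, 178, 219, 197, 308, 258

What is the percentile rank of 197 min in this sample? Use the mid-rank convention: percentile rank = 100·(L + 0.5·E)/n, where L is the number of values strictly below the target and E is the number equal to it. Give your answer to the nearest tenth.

27.8

Sorted: 158, 178, 197, 219, 258, 269, 275, 308, 315.
Count below 197: L = 2; count equal: E = 1; n = 9.
Percentile rank = 100·(2 + 0.5·1)/9 = 100·2.5/9 = 27.78.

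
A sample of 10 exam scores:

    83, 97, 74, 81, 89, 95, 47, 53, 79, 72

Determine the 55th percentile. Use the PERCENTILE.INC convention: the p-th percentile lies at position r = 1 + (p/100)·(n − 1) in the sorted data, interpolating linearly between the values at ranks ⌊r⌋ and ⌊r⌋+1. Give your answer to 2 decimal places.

80.90

Sorted: 47, 53, 72, 74, 79, 81, 83, 89, 95, 97.
n = 10.
r = 1 + (55/100)·(10 − 1) = 1 + 4.95 = 5.95.
Rank 5 is 79 and rank 6 is 81.
Interpolate: 79 + 0.95·(81 − 79) = 79 + 0.95·2 = 80.9.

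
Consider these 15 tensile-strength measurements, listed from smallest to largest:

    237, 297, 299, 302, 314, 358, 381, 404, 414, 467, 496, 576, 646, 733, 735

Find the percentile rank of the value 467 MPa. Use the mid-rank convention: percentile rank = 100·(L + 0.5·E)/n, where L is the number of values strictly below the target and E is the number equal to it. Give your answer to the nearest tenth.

Count below 467: L = 9; count equal: E = 1; n = 15.
Percentile rank = 100·(9 + 0.5·1)/15 = 100·9.5/15 = 63.33.

63.3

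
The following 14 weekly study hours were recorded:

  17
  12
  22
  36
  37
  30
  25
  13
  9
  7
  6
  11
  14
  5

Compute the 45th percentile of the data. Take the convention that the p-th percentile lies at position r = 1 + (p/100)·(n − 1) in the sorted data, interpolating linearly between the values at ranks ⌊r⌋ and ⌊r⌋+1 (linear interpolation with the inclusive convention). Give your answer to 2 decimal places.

Sorted: 5, 6, 7, 9, 11, 12, 13, 14, 17, 22, 25, 30, 36, 37.
n = 14.
r = 1 + (45/100)·(14 − 1) = 1 + 5.85 = 6.85.
Rank 6 is 12 and rank 7 is 13.
Interpolate: 12 + 0.85·(13 − 12) = 12 + 0.85·1 = 12.85.

12.85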